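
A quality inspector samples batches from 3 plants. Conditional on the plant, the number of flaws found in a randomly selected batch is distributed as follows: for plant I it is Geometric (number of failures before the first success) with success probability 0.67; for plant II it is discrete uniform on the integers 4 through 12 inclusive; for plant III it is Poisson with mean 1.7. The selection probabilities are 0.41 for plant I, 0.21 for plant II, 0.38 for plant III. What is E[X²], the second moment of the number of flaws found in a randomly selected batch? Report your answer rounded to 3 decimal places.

16.985

For each component E[X²] = Var + (mean)², giving I: 0.977723; II: 70.6667; III: 4.59.
Overall E[X²] = 0.41·0.977723 + 0.21·70.6667 + 0.38·4.59 = 16.9851.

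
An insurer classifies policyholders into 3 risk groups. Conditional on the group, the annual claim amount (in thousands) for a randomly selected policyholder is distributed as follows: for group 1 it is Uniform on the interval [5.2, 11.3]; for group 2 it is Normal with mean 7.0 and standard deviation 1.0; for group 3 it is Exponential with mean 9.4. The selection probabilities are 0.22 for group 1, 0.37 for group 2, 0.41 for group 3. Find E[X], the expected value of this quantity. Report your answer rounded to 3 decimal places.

8.259

Component means — 1: 8.25; 2: 7; 3: 9.4.
E[X] = 0.22·8.25 + 0.37·7 + 0.41·9.4 = 8.259.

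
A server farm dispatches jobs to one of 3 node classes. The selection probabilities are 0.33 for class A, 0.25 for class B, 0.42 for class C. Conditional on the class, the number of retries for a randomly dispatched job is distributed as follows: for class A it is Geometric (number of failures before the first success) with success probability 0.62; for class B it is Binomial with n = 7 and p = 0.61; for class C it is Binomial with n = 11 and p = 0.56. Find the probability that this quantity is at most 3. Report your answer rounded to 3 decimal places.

0.413

Conditional on each class, P(X ≤ 3): A: 0.979149; B: 0.270687; C: 0.0531634.
By total probability, P(X ≤ 3) = 0.33·0.979149 + 0.25·0.270687 + 0.42·0.0531634 = 0.413119.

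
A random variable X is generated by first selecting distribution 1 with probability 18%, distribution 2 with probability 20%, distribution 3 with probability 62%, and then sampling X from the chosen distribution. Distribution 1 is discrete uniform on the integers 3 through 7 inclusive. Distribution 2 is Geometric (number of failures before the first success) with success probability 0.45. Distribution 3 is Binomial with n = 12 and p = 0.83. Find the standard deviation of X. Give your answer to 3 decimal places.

Per component, 1: μ=5, E[X²]=27; 2: μ=1.22222, E[X²]=4.20988; 3: μ=9.96, E[X²]=100.895.
E[X] = 0.18·5 + 0.2·1.22222 + 0.62·9.96 = 7.31964.
E[X²] = 0.18·27 + 0.2·4.20988 + 0.62·100.895 = 68.2568.
Var(X) = E[X²] − (E[X])² = 68.2568 − 53.5772 = 14.6796.
SD(X) = √14.6796 = 3.83139.

3.831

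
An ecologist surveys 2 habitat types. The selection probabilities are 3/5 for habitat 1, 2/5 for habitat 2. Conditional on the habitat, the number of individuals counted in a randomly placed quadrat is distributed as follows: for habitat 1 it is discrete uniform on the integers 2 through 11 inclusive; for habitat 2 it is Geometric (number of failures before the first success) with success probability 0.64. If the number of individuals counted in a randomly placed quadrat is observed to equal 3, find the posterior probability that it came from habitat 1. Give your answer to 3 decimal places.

0.834

Likelihoods P(X=3 | ·): 1: 0.1; 2: 0.0298598.
Posterior ∝ prior × likelihood. Numerator for 1: 0.6·0.1 = 0.06.
Normalizing constant: 0.6·0.1 + 0.4·0.0298598 = 0.0719439.
P(1 | observation) = 0.06 / 0.0719439 = 0.833983.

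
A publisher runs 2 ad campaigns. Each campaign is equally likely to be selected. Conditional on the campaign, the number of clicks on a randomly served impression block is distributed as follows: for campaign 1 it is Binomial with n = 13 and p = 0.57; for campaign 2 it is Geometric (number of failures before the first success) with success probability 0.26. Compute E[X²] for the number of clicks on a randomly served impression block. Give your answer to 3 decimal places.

38.571

For each component E[X²] = Var + (mean)², giving 1: 58.0944; 2: 19.0473.
Overall E[X²] = 0.5·58.0944 + 0.5·19.0473 = 38.5709.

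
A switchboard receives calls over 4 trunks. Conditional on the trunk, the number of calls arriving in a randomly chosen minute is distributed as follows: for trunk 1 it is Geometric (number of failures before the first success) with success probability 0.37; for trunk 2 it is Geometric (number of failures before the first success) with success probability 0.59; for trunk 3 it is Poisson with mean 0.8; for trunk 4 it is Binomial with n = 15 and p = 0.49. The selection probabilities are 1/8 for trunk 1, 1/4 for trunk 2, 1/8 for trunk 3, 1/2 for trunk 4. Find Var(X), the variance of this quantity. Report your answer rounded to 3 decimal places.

Per component, 1: μ=1.7027, E[X²]=7.5011; 2: μ=0.694915, E[X²]=1.66073; 3: μ=0.8, E[X²]=1.44; 4: μ=7.35, E[X²]=57.771.
E[X] = 0.125·1.7027 + 0.25·0.694915 + 0.125·0.8 + 0.5·7.35 = 4.16157.
E[X²] = 0.125·7.5011 + 0.25·1.66073 + 0.125·1.44 + 0.5·57.771 = 30.4183.
Var(X) = E[X²] − (E[X])² = 30.4183 − 17.3186 = 13.0997.

13.100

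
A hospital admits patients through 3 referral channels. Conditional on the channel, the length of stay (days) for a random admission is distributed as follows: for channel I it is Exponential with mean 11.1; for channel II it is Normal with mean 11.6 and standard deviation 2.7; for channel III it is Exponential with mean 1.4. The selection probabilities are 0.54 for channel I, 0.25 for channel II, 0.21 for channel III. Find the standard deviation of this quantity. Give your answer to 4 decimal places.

9.2159

Per component, I: μ=11.1, E[X²]=246.42; II: μ=11.6, E[X²]=141.85; III: μ=1.4, E[X²]=3.92.
E[X] = 0.54·11.1 + 0.25·11.6 + 0.21·1.4 = 9.188.
E[X²] = 0.54·246.42 + 0.25·141.85 + 0.21·3.92 = 169.352.
Var(X) = E[X²] − (E[X])² = 169.352 − 84.4193 = 84.9332.
SD(X) = √84.9332 = 9.21592.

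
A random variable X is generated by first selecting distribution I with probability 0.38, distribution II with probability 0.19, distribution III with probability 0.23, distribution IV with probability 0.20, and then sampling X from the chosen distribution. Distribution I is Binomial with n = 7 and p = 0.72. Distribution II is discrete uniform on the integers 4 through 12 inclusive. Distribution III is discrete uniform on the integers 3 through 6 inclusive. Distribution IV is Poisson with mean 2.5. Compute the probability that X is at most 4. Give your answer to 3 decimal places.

Conditional on each component, P(X ≤ 4): I: 0.308073; II: 0.111111; III: 0.5; IV: 0.891178.
By total probability, P(X ≤ 4) = 0.38·0.308073 + 0.19·0.111111 + 0.23·0.5 + 0.2·0.891178 = 0.431415.

0.431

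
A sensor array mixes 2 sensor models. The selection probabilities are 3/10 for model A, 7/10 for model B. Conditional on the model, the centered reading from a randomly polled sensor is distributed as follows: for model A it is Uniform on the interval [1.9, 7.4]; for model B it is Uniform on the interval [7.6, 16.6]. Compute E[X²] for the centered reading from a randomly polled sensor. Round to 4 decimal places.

114.4550

For each component E[X²] = Var + (mean)², giving A: 24.1433; B: 153.16.
Overall E[X²] = 0.3·24.1433 + 0.7·153.16 = 114.455.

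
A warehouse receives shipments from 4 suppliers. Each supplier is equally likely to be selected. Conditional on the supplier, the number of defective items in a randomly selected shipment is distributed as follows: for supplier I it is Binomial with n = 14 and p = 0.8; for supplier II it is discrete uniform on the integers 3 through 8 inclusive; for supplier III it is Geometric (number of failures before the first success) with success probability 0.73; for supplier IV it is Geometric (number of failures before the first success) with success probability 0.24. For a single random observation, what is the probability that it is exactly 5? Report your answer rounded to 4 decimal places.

0.0572

Conditional on each supplier, P(X = 5): I: 0.00033588; II: 0.166667; III: 0.00104747; IV: 0.0608526.
By total probability, P(X = 5) = 0.25·0.00033588 + 0.25·0.166667 + 0.25·0.00104747 + 0.25·0.0608526 = 0.0572257.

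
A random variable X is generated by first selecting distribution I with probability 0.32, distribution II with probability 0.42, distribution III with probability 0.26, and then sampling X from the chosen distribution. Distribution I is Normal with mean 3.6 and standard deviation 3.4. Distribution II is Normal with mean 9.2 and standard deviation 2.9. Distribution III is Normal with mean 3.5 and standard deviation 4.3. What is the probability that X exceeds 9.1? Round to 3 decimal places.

0.258

Conditional on each component, P(X > 9.1): I: 0.0528693; II: 0.513754; III: 0.0964026.
By total probability, P(X > 9.1) = 0.32·0.0528693 + 0.42·0.513754 + 0.26·0.0964026 = 0.257759.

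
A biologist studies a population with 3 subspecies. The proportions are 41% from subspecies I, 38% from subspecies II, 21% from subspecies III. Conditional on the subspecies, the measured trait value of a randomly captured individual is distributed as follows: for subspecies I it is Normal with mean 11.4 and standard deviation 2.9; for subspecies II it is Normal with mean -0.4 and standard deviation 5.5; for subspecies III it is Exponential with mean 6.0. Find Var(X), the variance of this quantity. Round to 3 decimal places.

49.976

Per component, I: μ=11.4, E[X²]=138.37; II: μ=-0.4, E[X²]=30.41; III: μ=6, E[X²]=72.
E[X] = 0.41·11.4 + 0.38·-0.4 + 0.21·6 = 5.782.
E[X²] = 0.41·138.37 + 0.38·30.41 + 0.21·72 = 83.4075.
Var(X) = E[X²] − (E[X])² = 83.4075 − 33.4315 = 49.976.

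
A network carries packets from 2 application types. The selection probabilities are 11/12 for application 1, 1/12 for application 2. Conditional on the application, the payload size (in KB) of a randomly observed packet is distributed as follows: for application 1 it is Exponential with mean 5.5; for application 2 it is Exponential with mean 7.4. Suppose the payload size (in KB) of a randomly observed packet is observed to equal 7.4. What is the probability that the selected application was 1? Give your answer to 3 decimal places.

0.913

Likelihoods f(7.4 | ·): 1: 0.0473493; 2: 0.0497134.
Posterior ∝ prior × likelihood. Numerator for 1: 0.916667·0.0473493 = 0.0434036.
Normalizing constant: 0.916667·0.0473493 + 0.0833333·0.0497134 = 0.0475463.
P(1 | observation) = 0.0434036 / 0.0475463 = 0.912868.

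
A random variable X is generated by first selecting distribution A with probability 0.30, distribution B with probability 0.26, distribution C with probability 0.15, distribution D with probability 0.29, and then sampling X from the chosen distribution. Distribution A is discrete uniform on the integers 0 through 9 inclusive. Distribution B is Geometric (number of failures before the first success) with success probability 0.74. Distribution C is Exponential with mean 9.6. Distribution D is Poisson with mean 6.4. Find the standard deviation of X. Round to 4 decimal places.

5.2579

Per component, A: μ=4.5, E[X²]=28.5; B: μ=0.351351, E[X²]=0.598247; C: μ=9.6, E[X²]=184.32; D: μ=6.4, E[X²]=47.36.
E[X] = 0.3·4.5 + 0.26·0.351351 + 0.15·9.6 + 0.29·6.4 = 4.73735.
E[X²] = 0.3·28.5 + 0.26·0.598247 + 0.15·184.32 + 0.29·47.36 = 50.0879.
Var(X) = E[X²] − (E[X])² = 50.0879 − 22.4425 = 27.6454.
SD(X) = √27.6454 = 5.25789.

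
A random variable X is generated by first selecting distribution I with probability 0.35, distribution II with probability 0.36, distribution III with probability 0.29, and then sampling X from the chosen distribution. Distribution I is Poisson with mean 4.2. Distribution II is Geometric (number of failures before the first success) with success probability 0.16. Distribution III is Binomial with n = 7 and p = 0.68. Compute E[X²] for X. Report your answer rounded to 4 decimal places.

36.3914

For each component E[X²] = Var + (mean)², giving I: 21.84; II: 60.375; III: 24.1808.
Overall E[X²] = 0.35·21.84 + 0.36·60.375 + 0.29·24.1808 = 36.3914.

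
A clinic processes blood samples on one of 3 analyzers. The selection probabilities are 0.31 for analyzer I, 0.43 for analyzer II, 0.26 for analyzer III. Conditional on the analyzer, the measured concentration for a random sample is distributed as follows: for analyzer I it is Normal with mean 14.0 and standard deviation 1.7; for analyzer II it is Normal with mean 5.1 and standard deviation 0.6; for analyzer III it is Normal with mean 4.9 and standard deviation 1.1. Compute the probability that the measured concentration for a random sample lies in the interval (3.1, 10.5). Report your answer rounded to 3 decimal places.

0.683

Conditional on each analyzer, P(3.1 < X < 10.5): I: 0.0197556; II: 0.999571; III: 0.949118.
By total probability, P(3.1 < X < 10.5) = 0.31·0.0197556 + 0.43·0.999571 + 0.26·0.949118 = 0.68271.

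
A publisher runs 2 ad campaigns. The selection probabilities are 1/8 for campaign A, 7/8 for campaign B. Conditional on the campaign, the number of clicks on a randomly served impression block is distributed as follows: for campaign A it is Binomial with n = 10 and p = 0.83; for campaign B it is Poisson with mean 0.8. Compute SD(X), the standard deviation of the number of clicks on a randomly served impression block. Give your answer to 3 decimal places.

2.651

Per component, A: μ=8.3, E[X²]=70.301; B: μ=0.8, E[X²]=1.44.
E[X] = 0.125·8.3 + 0.875·0.8 = 1.7375.
E[X²] = 0.125·70.301 + 0.875·1.44 = 10.0476.
Var(X) = E[X²] − (E[X])² = 10.0476 − 3.01891 = 7.02872.
SD(X) = √7.02872 = 2.65117.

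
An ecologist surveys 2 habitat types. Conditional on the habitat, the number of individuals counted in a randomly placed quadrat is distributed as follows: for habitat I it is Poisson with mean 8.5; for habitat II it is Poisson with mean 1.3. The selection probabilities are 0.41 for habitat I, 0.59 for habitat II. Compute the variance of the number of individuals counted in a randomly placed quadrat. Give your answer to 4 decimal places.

16.7921

Per component, I: μ=8.5, E[X²]=80.75; II: μ=1.3, E[X²]=2.99.
E[X] = 0.41·8.5 + 0.59·1.3 = 4.252.
E[X²] = 0.41·80.75 + 0.59·2.99 = 34.8716.
Var(X) = E[X²] − (E[X])² = 34.8716 − 18.0795 = 16.7921.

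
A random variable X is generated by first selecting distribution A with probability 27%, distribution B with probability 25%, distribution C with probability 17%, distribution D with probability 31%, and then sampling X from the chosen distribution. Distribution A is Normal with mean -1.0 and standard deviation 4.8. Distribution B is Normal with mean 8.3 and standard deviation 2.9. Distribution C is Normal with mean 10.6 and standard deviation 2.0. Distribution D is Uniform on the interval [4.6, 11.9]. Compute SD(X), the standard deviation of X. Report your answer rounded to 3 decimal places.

5.484

Per component, A: μ=-1, E[X²]=24.04; B: μ=8.3, E[X²]=77.3; C: μ=10.6, E[X²]=116.36; D: μ=8.25, E[X²]=72.5033.
E[X] = 0.27·-1 + 0.25·8.3 + 0.17·10.6 + 0.31·8.25 = 6.1645.
E[X²] = 0.27·24.04 + 0.25·77.3 + 0.17·116.36 + 0.31·72.5033 = 68.073.
Var(X) = E[X²] − (E[X])² = 68.073 − 38.0011 = 30.072.
SD(X) = √30.072 = 5.48379.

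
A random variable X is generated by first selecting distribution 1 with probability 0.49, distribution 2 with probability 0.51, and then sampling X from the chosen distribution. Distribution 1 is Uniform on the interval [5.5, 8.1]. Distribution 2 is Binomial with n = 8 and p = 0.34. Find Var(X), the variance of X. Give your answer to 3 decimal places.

Per component, 1: μ=6.8, E[X²]=46.8033; 2: μ=2.72, E[X²]=9.1936.
E[X] = 0.49·6.8 + 0.51·2.72 = 4.7192.
E[X²] = 0.49·46.8033 + 0.51·9.1936 = 27.6224.
Var(X) = E[X²] − (E[X])² = 27.6224 − 22.2708 = 5.35152.

5.352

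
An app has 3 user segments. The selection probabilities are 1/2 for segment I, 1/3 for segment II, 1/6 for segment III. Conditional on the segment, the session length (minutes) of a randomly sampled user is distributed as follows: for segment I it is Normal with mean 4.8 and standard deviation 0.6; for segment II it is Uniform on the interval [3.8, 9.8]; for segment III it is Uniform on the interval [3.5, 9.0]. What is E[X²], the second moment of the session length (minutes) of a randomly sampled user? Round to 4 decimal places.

For each component E[X²] = Var + (mean)², giving I: 23.4; II: 49.24; III: 41.5833.
Overall E[X²] = 0.5·23.4 + 0.333333·49.24 + 0.166667·41.5833 = 35.0439.

35.0439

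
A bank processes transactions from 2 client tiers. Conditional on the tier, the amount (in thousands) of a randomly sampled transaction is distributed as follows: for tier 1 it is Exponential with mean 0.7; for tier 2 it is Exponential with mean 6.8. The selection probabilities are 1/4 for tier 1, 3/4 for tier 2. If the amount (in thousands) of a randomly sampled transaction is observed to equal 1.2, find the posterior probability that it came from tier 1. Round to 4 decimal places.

0.4103

Likelihoods f(1.2 | ·): 1: 0.257275; 2: 0.123268.
Posterior ∝ prior × likelihood. Numerator for 1: 0.25·0.257275 = 0.0643187.
Normalizing constant: 0.25·0.257275 + 0.75·0.123268 = 0.15677.
P(1 | observation) = 0.0643187 / 0.15677 = 0.410275.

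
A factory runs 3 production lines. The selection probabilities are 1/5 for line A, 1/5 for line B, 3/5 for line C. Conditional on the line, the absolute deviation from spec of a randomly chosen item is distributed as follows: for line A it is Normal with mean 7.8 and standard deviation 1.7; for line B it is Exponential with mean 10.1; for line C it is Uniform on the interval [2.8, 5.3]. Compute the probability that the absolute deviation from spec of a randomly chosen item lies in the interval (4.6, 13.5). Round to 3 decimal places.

Conditional on each line, P(4.6 < X < 13.5): A: 0.969706; B: 0.371437; C: 0.28.
By total probability, P(4.6 < X < 13.5) = 0.2·0.969706 + 0.2·0.371437 + 0.6·0.28 = 0.436229.

0.436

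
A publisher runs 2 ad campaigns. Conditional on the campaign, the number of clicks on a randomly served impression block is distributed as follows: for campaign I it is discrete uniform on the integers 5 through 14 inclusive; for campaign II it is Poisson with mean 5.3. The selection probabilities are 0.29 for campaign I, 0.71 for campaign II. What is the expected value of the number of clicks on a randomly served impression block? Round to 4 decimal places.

6.5180

Component means — I: 9.5; II: 5.3.
E[X] = 0.29·9.5 + 0.71·5.3 = 6.518.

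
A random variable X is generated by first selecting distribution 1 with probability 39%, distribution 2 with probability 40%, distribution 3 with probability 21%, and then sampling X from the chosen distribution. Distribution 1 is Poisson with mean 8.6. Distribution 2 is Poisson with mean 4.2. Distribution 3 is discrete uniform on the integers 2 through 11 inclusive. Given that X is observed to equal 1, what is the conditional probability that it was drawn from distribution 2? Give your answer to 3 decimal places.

0.976

Likelihoods P(X=1 | ·): 1: 0.00158331; 2: 0.0629814; 3: 0.
Posterior ∝ prior × likelihood. Numerator for 2: 0.4·0.0629814 = 0.0251926.
Normalizing constant: 0.39·0.00158331 + 0.4·0.0629814 + 0.21·0 = 0.0258101.
P(2 | observation) = 0.0251926 / 0.0258101 = 0.976076.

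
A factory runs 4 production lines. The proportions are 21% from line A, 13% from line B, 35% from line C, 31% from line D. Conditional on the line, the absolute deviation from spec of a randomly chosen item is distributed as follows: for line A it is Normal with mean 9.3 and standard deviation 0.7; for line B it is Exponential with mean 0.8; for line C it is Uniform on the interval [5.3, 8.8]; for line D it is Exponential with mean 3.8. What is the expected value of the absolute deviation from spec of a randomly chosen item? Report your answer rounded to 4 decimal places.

5.7025

Component means — A: 9.3; B: 0.8; C: 7.05; D: 3.8.
E[X] = 0.21·9.3 + 0.13·0.8 + 0.35·7.05 + 0.31·3.8 = 5.7025.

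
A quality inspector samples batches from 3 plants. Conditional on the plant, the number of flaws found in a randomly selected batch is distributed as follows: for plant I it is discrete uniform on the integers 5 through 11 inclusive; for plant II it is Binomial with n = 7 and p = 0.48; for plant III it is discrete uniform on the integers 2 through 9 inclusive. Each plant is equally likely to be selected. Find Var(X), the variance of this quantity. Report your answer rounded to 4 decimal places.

Per component, I: μ=8, E[X²]=68; II: μ=3.36, E[X²]=13.0368; III: μ=5.5, E[X²]=35.5.
E[X] = 0.333333·8 + 0.333333·3.36 + 0.333333·5.5 = 5.62.
E[X²] = 0.333333·68 + 0.333333·13.0368 + 0.333333·35.5 = 38.8456.
Var(X) = E[X²] − (E[X])² = 38.8456 − 31.5844 = 7.2612.

7.2612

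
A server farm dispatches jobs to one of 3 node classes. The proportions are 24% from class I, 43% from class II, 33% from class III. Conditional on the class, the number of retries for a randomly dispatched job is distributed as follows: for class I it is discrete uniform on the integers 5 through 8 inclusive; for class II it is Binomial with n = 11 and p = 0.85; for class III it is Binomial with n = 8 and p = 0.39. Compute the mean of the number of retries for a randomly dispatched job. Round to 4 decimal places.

Component means — I: 6.5; II: 9.35; III: 3.12.
E[X] = 0.24·6.5 + 0.43·9.35 + 0.33·3.12 = 6.6101.

6.6101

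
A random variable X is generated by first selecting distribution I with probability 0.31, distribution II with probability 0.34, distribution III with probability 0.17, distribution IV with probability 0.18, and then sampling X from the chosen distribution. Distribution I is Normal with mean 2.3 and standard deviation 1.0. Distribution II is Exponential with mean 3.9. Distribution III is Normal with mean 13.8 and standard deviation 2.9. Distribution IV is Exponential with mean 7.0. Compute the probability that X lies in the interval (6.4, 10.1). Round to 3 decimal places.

Conditional on each component, P(6.4 < X < 10.1): I: 2.06575e-05; II: 0.118742; III: 0.0956426; IV: 0.164551.
By total probability, P(6.4 < X < 10.1) = 0.31·2.06575e-05 + 0.34·0.118742 + 0.17·0.0956426 + 0.18·0.164551 = 0.0862571.

0.086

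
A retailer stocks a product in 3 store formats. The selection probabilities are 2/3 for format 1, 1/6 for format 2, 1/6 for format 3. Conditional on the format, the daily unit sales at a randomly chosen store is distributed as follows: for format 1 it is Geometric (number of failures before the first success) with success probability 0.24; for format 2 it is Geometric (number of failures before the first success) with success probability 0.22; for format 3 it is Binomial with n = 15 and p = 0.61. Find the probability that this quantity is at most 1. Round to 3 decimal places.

0.347

Conditional on each format, P(X ≤ 1): 1: 0.4224; 2: 0.3916; 3: 1.79661e-05.
By total probability, P(X ≤ 1) = 0.666667·0.4224 + 0.166667·0.3916 + 0.166667·1.79661e-05 = 0.34687.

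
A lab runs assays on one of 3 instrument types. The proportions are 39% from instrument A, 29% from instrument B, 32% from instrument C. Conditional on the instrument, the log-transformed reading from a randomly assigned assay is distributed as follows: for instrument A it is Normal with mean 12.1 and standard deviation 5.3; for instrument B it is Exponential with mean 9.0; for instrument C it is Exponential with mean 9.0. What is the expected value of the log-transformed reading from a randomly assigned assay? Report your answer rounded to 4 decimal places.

10.2090

Component means — A: 12.1; B: 9; C: 9.
E[X] = 0.39·12.1 + 0.29·9 + 0.32·9 = 10.209.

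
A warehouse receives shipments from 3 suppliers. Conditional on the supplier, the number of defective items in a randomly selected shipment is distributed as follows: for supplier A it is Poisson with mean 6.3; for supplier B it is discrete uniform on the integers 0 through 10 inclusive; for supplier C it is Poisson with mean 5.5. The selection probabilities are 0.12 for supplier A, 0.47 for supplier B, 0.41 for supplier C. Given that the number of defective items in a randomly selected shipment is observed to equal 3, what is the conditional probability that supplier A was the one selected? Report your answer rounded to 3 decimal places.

0.093

Likelihoods P(X=3 | ·): A: 0.0765271; B: 0.0909091; C: 0.113323.
Posterior ∝ prior × likelihood. Numerator for A: 0.12·0.0765271 = 0.00918325.
Normalizing constant: 0.12·0.0765271 + 0.47·0.0909091 + 0.41·0.113323 = 0.0983729.
P(A | observation) = 0.00918325 / 0.0983729 = 0.0933515.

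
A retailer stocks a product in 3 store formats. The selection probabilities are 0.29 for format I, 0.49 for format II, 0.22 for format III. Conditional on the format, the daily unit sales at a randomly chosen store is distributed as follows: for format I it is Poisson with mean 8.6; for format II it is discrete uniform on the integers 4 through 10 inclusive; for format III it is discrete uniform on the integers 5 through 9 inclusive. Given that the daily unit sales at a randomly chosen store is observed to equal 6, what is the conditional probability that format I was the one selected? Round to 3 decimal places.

0.208

Likelihoods P(X=6 | ·): I: 0.103449; II: 0.142857; III: 0.2.
Posterior ∝ prior × likelihood. Numerator for I: 0.29·0.103449 = 0.0300002.
Normalizing constant: 0.29·0.103449 + 0.49·0.142857 + 0.22·0.2 = 0.144.
P(I | observation) = 0.0300002 / 0.144 = 0.208334.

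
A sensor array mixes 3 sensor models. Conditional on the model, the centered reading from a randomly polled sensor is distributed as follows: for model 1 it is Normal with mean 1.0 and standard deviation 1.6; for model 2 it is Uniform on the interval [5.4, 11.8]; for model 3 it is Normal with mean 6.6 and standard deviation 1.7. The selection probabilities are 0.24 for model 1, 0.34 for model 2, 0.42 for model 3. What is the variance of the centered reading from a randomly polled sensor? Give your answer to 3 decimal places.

Per component, 1: μ=1, E[X²]=3.56; 2: μ=8.6, E[X²]=77.3733; 3: μ=6.6, E[X²]=46.45.
E[X] = 0.24·1 + 0.34·8.6 + 0.42·6.6 = 5.936.
E[X²] = 0.24·3.56 + 0.34·77.3733 + 0.42·46.45 = 46.6703.
Var(X) = E[X²] − (E[X])² = 46.6703 − 35.2361 = 11.4342.

11.434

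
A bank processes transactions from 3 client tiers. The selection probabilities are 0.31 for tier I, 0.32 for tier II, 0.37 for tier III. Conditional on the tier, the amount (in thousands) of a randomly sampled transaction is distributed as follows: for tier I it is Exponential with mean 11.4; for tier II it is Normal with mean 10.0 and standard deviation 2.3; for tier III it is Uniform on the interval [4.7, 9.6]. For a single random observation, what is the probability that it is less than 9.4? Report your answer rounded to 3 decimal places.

0.656

Conditional on each tier, P(X < 9.4): I: 0.561573; II: 0.397097; III: 0.959184.
By total probability, P(X < 9.4) = 0.31·0.561573 + 0.32·0.397097 + 0.37·0.959184 = 0.656056.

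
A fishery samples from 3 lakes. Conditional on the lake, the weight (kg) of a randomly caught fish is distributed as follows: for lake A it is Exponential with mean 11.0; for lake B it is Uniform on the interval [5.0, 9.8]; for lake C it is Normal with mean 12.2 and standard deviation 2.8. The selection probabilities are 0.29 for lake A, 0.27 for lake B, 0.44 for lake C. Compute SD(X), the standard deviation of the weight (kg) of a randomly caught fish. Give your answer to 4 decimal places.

6.5570

Per component, A: μ=11, E[X²]=242; B: μ=7.4, E[X²]=56.68; C: μ=12.2, E[X²]=156.68.
E[X] = 0.29·11 + 0.27·7.4 + 0.44·12.2 = 10.556.
E[X²] = 0.29·242 + 0.27·56.68 + 0.44·156.68 = 154.423.
Var(X) = E[X²] − (E[X])² = 154.423 − 111.429 = 42.9937.
SD(X) = √42.9937 = 6.55696.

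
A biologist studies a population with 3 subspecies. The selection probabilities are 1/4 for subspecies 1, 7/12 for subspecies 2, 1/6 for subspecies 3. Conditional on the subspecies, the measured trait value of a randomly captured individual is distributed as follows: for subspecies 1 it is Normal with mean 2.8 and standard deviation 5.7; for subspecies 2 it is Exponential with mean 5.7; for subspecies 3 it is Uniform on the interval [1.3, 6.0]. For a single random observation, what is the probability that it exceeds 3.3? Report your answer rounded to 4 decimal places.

Conditional on each subspecies, P(X > 3.3): 1: 0.46505; 2: 0.560488; 3: 0.574468.
By total probability, P(X > 3.3) = 0.25·0.46505 + 0.583333·0.560488 + 0.166667·0.574468 = 0.538959.

0.5390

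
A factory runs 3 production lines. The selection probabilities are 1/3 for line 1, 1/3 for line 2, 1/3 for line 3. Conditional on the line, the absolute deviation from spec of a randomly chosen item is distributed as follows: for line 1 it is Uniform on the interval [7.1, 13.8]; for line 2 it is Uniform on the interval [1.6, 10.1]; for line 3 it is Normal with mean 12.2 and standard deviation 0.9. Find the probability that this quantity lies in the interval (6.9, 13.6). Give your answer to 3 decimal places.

Conditional on each line, P(6.9 < X < 13.6): 1: 0.970149; 2: 0.376471; 3: 0.940093.
By total probability, P(6.9 < X < 13.6) = 0.333333·0.970149 + 0.333333·0.376471 + 0.333333·0.940093 = 0.762238.

0.762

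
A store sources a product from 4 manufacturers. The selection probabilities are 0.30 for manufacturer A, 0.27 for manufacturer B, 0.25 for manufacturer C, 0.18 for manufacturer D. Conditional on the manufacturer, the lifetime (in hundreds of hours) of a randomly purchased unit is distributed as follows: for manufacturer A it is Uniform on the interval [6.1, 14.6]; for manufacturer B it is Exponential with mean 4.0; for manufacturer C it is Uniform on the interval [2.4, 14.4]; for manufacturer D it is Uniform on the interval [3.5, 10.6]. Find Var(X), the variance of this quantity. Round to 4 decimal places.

15.8627

Per component, A: μ=10.35, E[X²]=113.143; B: μ=4, E[X²]=32; C: μ=8.4, E[X²]=82.56; D: μ=7.05, E[X²]=53.9033.
E[X] = 0.3·10.35 + 0.27·4 + 0.25·8.4 + 0.18·7.05 = 7.554.
E[X²] = 0.3·113.143 + 0.27·32 + 0.25·82.56 + 0.18·53.9033 = 72.9256.
Var(X) = E[X²] − (E[X])² = 72.9256 − 57.0629 = 15.8627.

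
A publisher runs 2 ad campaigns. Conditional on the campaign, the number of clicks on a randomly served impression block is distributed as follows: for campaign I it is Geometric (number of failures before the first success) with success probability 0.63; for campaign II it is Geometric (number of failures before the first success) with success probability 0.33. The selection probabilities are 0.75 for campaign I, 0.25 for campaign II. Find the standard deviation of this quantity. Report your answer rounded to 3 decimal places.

Per component, I: μ=0.587302, E[X²]=1.27715; II: μ=2.0303, E[X²]=10.2746.
E[X] = 0.75·0.587302 + 0.25·2.0303 = 0.948052.
E[X²] = 0.75·1.27715 + 0.25·10.2746 = 3.5265.
Var(X) = E[X²] − (E[X])² = 3.5265 − 0.898802 = 2.6277.
SD(X) = √2.6277 = 1.62102.

1.621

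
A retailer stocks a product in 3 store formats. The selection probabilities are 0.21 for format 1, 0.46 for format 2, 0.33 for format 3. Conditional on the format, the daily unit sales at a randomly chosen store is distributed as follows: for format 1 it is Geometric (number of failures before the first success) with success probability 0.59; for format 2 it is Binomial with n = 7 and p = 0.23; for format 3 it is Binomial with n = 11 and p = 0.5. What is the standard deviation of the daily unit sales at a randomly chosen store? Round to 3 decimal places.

2.388

Per component, 1: μ=0.694915, E[X²]=1.66073; 2: μ=1.61, E[X²]=3.8318; 3: μ=5.5, E[X²]=33.
E[X] = 0.21·0.694915 + 0.46·1.61 + 0.33·5.5 = 2.70153.
E[X²] = 0.21·1.66073 + 0.46·3.8318 + 0.33·33 = 13.0014.
Var(X) = E[X²] − (E[X])² = 13.0014 − 7.29828 = 5.7031.
SD(X) = √5.7031 = 2.38812.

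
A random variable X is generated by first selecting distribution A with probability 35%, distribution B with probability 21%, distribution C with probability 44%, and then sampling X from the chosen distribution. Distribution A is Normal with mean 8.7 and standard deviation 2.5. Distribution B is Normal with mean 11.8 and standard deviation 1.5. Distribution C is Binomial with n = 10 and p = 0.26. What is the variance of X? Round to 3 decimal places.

17.764

Per component, A: μ=8.7, E[X²]=81.94; B: μ=11.8, E[X²]=141.49; C: μ=2.6, E[X²]=8.684.
E[X] = 0.35·8.7 + 0.21·11.8 + 0.44·2.6 = 6.667.
E[X²] = 0.35·81.94 + 0.21·141.49 + 0.44·8.684 = 62.2129.
Var(X) = E[X²] − (E[X])² = 62.2129 − 44.4489 = 17.764.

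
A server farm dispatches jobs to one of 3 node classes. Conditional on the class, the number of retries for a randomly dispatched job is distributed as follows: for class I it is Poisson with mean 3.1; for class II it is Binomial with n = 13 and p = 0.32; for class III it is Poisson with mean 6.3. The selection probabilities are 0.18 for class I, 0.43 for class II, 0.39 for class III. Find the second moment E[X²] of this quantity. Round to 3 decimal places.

For each component E[X²] = Var + (mean)², giving I: 12.71; II: 20.1344; III: 45.99.
Overall E[X²] = 0.18·12.71 + 0.43·20.1344 + 0.39·45.99 = 28.8817.

28.882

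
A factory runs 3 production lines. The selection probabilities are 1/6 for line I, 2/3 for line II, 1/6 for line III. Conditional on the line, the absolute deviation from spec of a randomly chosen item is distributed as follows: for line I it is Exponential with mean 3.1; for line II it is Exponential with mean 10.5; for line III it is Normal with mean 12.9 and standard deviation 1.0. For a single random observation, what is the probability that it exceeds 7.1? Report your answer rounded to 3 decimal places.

0.523

Conditional on each line, P(X > 7.1): I: 0.101234; II: 0.508551; III: 1.
By total probability, P(X > 7.1) = 0.166667·0.101234 + 0.666667·0.508551 + 0.166667·1 = 0.522573.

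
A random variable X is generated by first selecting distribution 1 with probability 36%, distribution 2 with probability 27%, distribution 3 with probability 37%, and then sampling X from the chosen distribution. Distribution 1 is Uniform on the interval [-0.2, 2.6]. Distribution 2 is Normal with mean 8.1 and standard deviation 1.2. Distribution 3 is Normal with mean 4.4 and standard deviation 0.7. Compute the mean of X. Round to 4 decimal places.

4.2470

Component means — 1: 1.2; 2: 8.1; 3: 4.4.
E[X] = 0.36·1.2 + 0.27·8.1 + 0.37·4.4 = 4.247.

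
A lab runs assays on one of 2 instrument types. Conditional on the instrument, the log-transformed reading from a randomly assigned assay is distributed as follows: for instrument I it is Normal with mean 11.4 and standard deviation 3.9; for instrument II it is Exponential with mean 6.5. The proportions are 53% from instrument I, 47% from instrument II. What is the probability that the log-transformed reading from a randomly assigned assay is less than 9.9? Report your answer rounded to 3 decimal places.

0.553

Conditional on each instrument, P(X < 9.9): I: 0.350261; II: 0.78196.
By total probability, P(X < 9.9) = 0.53·0.350261 + 0.47·0.78196 = 0.55316.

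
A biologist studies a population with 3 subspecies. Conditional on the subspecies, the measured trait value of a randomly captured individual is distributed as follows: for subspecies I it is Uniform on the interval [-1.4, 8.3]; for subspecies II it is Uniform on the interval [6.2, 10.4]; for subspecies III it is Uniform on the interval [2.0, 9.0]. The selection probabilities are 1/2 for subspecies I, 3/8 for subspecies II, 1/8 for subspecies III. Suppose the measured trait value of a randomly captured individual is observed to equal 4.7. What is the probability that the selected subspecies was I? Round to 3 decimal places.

0.743

Likelihoods f(4.7 | ·): I: 0.103093; II: 0; III: 0.142857.
Posterior ∝ prior × likelihood. Numerator for I: 0.5·0.103093 = 0.0515464.
Normalizing constant: 0.5·0.103093 + 0.375·0 + 0.125·0.142857 = 0.0694035.
P(I | observation) = 0.0515464 / 0.0694035 = 0.742706.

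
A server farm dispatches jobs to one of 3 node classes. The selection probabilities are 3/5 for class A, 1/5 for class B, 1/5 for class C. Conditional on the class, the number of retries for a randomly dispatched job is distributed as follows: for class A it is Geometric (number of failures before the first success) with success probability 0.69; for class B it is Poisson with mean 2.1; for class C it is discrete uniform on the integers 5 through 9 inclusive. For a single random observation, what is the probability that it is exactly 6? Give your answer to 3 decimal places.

0.043

Conditional on each class, P(X = 6): A: 0.000612378; B: 0.014587; C: 0.2.
By total probability, P(X = 6) = 0.6·0.000612378 + 0.2·0.014587 + 0.2·0.2 = 0.0432848.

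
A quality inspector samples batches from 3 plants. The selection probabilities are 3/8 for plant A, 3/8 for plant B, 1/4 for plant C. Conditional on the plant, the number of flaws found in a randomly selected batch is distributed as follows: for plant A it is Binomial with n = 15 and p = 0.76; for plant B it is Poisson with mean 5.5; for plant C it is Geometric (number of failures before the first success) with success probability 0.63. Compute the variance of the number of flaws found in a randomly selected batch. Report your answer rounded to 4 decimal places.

21.4401

Per component, A: μ=11.4, E[X²]=132.696; B: μ=5.5, E[X²]=35.75; C: μ=0.587302, E[X²]=1.27715.
E[X] = 0.375·11.4 + 0.375·5.5 + 0.25·0.587302 = 6.48433.
E[X²] = 0.375·132.696 + 0.375·35.75 + 0.25·1.27715 = 63.4865.
Var(X) = E[X²] − (E[X])² = 63.4865 − 42.0465 = 21.4401.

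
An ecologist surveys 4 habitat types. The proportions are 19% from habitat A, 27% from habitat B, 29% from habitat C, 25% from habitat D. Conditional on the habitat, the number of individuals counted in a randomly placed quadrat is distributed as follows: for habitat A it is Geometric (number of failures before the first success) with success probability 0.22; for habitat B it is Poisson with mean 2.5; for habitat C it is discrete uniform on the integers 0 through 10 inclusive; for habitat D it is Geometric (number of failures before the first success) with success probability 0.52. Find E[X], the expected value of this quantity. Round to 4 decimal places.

3.0294

Component means — A: 3.54545; B: 2.5; C: 5; D: 0.923077.
E[X] = 0.19·3.54545 + 0.27·2.5 + 0.29·5 + 0.25·0.923077 = 3.02941.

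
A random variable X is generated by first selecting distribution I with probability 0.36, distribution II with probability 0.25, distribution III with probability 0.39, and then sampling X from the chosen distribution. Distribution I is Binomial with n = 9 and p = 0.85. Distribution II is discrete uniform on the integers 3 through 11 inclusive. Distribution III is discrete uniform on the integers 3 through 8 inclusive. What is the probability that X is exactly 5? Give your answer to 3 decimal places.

Conditional on each component, P(X = 5): I: 0.0283029; II: 0.111111; III: 0.166667.
By total probability, P(X = 5) = 0.36·0.0283029 + 0.25·0.111111 + 0.39·0.166667 = 0.102967.

0.103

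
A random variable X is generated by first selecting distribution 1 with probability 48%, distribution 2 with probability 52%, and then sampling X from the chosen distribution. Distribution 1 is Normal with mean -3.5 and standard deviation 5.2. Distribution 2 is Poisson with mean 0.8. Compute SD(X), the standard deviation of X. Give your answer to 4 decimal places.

4.2439

Per component, 1: μ=-3.5, E[X²]=39.29; 2: μ=0.8, E[X²]=1.44.
E[X] = 0.48·-3.5 + 0.52·0.8 = -1.264.
E[X²] = 0.48·39.29 + 0.52·1.44 = 19.608.
Var(X) = E[X²] − (E[X])² = 19.608 − 1.5977 = 18.0103.
SD(X) = √18.0103 = 4.24385.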